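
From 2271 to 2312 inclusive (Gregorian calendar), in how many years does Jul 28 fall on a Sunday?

7

Track Jul 28's weekday year by year (advancing +1, or +2 across a Feb 29):
  2271: Fri  2272: Sun (+2) ✓  2273: Mon (+1)  2274: Tue (+1)  2275: Wed (+1)
  2276: Fri (+2)  2277: Sat (+1)  2278: Sun (+1) ✓  2279: Mon (+1)  2280: Wed (+2)
  2281: Thu (+1)  2282: Fri (+1)  2283: Sat (+1)  2284: Mon (+2)  … (14 more years) …
  2299: Fri (+1)  2300: Sat (+1)  2301: Sun (+1) ✓  2302: Mon (+1)  2303: Tue (+1)
  2304: Thu (+2)  2305: Fri (+1)  2306: Sat (+1)  2307: Sun (+1) ✓  2308: Tue (+2)
  2309: Wed (+1)  2310: Thu (+1)  2311: Fri (+1)  2312: Sun (+2) ✓
Sunday years: 2272, 2278, 2289, 2295, 2301, 2307, 2312 — 7 in total.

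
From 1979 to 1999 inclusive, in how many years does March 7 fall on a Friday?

Track March 7's weekday year by year (advancing +1, or +2 across a Feb 29):
  1979: Wed  1980: Fri (+2) ✓  1981: Sat (+1)  1982: Sun (+1)  1983: Mon (+1)
  1984: Wed (+2)  1985: Thu (+1)  1986: Fri (+1) ✓  1987: Sat (+1)  1988: Mon (+2)
  1989: Tue (+1)  1990: Wed (+1)  1991: Thu (+1)  1992: Sat (+2)  1993: Sun (+1)
  1994: Mon (+1)  1995: Tue (+1)  1996: Thu (+2)  1997: Fri (+1) ✓  1998: Sat (+1)
  1999: Sun (+1)
Friday years: 1980, 1986, 1997 — 3 in total.

3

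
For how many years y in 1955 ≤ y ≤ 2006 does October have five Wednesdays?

October has 31 days; it has five Wednesdays when Wednesday falls among the first (month-length − 28) days — i.e. when October 1 is one of Wednesday/Tuesday/Monday.
October 1 by year: 1955:Sat 1956:Mon✓ 1957:Tue✓ 1958:Wed✓ 1959:Thu 1960:Sat 1961:Sun 1962:Mon✓ 1963:Tue✓ 1964:Thu 1965:Fri 1966:Sat 1967:Sun 1968:Tue✓ 1969:Wed✓ …(22 more)… 1992:Thu 1993:Fri 1994:Sat 1995:Sun 1996:Tue✓ 1997:Wed✓ 1998:Thu 1999:Fri 2000:Sun 2001:Mon✓ 2002:Tue✓ 2003:Wed✓ 2004:Fri 2005:Sat 2006:Sun
Years with five Wednesdays: 1956, 1957, 1958, 1962, 1963, 1968, 1969, 1973, 1974, 1975, 1979, 1980, 1984, 1985, 1986, 1990, 1991, 1996, 1997, 2001, 2002, 2003 → 22.

22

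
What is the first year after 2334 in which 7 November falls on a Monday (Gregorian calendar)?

From one year to the next, a fixed date's weekday advances by 1, or by 2 when a Feb 29 lies between the two dates.
2334: November 7 is Wednesday.
2335: Thursday (+1)
2336: Saturday (+2)
2337: Sunday (+1)
2338: Monday (+1)
7 November falls on a Monday in 2338.

2338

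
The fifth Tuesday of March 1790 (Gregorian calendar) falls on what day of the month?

30

March 1, 1790 is a Monday, so the first Tuesday is the 2nd.
The fifth Tuesday is 2 + 28 = 30.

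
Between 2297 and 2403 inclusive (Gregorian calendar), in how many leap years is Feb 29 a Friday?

Leap years in 2297–2403: 25 of them.
Feb 29 weekday advances by 5 (mod 7) from one leap year to the next four years later (or differs when a century non-leap intervenes).
Leap-day weekdays: 2304:Mon 2308:Sat 2312:Thu 2316:Tue 2320:Sun 2324:Fri✓ 2328:Wed 2332:Mon 2336:Sat 2340:Thu 2344:Tue 2348:Sun 2352:Fri✓ 2356:Wed 2360:Mon 2364:Sat 2368:Thu 2372:Tue 2376:Sun 2380:Fri✓ 2384:Wed 2388:Mon 2392:Sat 2396:Thu 2400:Tue
Friday: 2324, 2352, 2380 → 3.

3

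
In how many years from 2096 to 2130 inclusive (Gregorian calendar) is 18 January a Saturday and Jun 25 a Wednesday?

Check each year's weekday for 18 January and Jun 25:
  2096: Wed/Mon  2097: Fri/Tue  2098: Sat/Wed ✓  2099: Sun/Thu  2100: Mon/Fri  2101: Tue/Sat  2102: Wed/Sun  2103: Thu/Mon  2104: Fri/Wed  2105: Sun/Thu  2106: Mon/Fri  2107: Tue/Sat  2108: Wed/Mon  2109: Fri/Tue  …(7 more)…  2117: Mon/Fri  2118: Tue/Sat  2119: Wed/Sun  2120: Thu/Tue  2121: Sat/Wed ✓  2122: Sun/Thu  2123: Mon/Fri  2124: Tue/Sun  2125: Thu/Mon  2126: Fri/Tue  2127: Sat/Wed ✓  2128: Sun/Fri  2129: Tue/Sat  2130: Wed/Sun
Both conditions hold in: 2098, 2110, 2121, 2127 — 4.

4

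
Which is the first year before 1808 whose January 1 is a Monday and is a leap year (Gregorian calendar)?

1776

Jan 1 advances by 2 weekdays after a leap year and by 1 after a common year.
1808: Jan 1 is Friday (leap).
1807: Thursday
1806: Wednesday
1805: Tuesday
1804: Sunday (leap)
1803: Saturday
1802: Friday
1801: Thursday
1800: Wednesday
1799: Tuesday
1798: Monday
1797: Sunday
1796: Friday (leap)
1795: Thursday
1794: Wednesday
1793: Tuesday
1792: Sunday (leap)
1791: Saturday
1790: Friday
1789: Thursday
1788: Tuesday (leap)
1787: Monday
1786: Sunday
1785: Saturday
1784: Thursday (leap)
1783: Wednesday
1782: Tuesday
1781: Monday
1780: Saturday (leap)
1779: Friday
1778: Thursday
1777: Wednesday
1776: Monday (leap)
1776 begins on a Monday and is a leap year.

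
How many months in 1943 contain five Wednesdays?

4

A month of length L has five Wednesdays iff its first Wednesday is on day ≤ L−28 (so day 1–3 in a 31-day month, 1–2 in a 30-day month, day 1 in a leap February).
Checking each month of 1943: Jan starts Fri (31d); Feb starts Mon (28d); Mar starts Mon (31d) ✓; Apr starts Thu (30d); May starts Sat (31d); Jun starts Tue (30d) ✓; Jul starts Thu (31d); Aug starts Sun (31d); Sep starts Wed (30d) ✓; Oct starts Fri (31d); Nov starts Mon (30d); Dec starts Wed (31d) ✓.
Five-Wednesday months: March, June, September, December → 4.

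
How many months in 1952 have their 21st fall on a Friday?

Check the 21st of each month of 1952: Jan 21: Mon, Feb 21: Thu, Mar 21: Fri, Apr 21: Mon, May 21: Wed, Jun 21: Sat, Jul 21: Mon, Aug 21: Thu, Sep 21: Sun, Oct 21: Tue, Nov 21: Fri, Dec 21: Sun.
Friday occurs in March, November — 2 months.

2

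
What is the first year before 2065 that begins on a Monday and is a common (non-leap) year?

2063

Jan 1 advances by 2 weekdays after a leap year and by 1 after a common year.
2065: Jan 1 is Thursday.
2064: Tuesday (leap)
2063: Monday
2063 begins on a Monday and is a common year.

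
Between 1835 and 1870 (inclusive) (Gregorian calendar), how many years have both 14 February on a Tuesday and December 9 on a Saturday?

Check each year's weekday for 14 February and December 9:
  1835: Sat/Wed  1836: Sun/Fri  1837: Tue/Sat ✓  1838: Wed/Sun  1839: Thu/Mon  1840: Fri/Wed  1841: Sun/Thu  1842: Mon/Fri  1843: Tue/Sat ✓  1844: Wed/Mon  1845: Fri/Tue  1846: Sat/Wed  1847: Sun/Thu  1848: Mon/Sat  …(8 more)…  1857: Sat/Wed  1858: Sun/Thu  1859: Mon/Fri  1860: Tue/Sun  1861: Thu/Mon  1862: Fri/Tue  1863: Sat/Wed  1864: Sun/Fri  1865: Tue/Sat ✓  1866: Wed/Sun  1867: Thu/Mon  1868: Fri/Wed  1869: Sun/Thu  1870: Mon/Fri
Both conditions hold in: 1837, 1843, 1854, 1865 — 4.

4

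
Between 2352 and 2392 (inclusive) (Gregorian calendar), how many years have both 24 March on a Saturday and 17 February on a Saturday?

Check each year's weekday for 24 March and 17 February:
  2352: Mon/Sun  2353: Tue/Tue  2354: Wed/Wed  2355: Thu/Thu  2356: Sat/Fri  2357: Sun/Sun  2358: Mon/Mon  2359: Tue/Tue  2360: Thu/Wed  2361: Fri/Fri  2362: Sat/Sat ✓  2363: Sun/Sun  2364: Tue/Mon  2365: Wed/Wed  …(13 more)…  2379: Sat/Sat ✓  2380: Mon/Sun  2381: Tue/Tue  2382: Wed/Wed  2383: Thu/Thu  2384: Sat/Fri  2385: Sun/Sun  2386: Mon/Mon  2387: Tue/Tue  2388: Thu/Wed  2389: Fri/Fri  2390: Sat/Sat ✓  2391: Sun/Sun  2392: Tue/Mon
Both conditions hold in: 2362, 2373, 2379, 2390 — 4.

4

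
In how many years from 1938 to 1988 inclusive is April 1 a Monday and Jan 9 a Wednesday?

Check each year's weekday for April 1 and Jan 9:
  1938: Fri/Sun  1939: Sat/Mon  1940: Mon/Tue  1941: Tue/Thu  1942: Wed/Fri  1943: Thu/Sat  1944: Sat/Sun  1945: Sun/Tue  1946: Mon/Wed ✓  1947: Tue/Thu  1948: Thu/Fri  1949: Fri/Sun  1950: Sat/Mon  1951: Sun/Tue  …(23 more)…  1975: Tue/Thu  1976: Thu/Fri  1977: Fri/Sun  1978: Sat/Mon  1979: Sun/Tue  1980: Tue/Wed  1981: Wed/Fri  1982: Thu/Sat  1983: Fri/Sun  1984: Sun/Mon  1985: Mon/Wed ✓  1986: Tue/Thu  1987: Wed/Fri  1988: Fri/Sat
Both conditions hold in: 1946, 1957, 1963, 1974, 1985 — 5.

5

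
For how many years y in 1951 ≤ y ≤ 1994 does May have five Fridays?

19

May has 31 days; it has five Fridays when Friday falls among the first (month-length − 28) days — i.e. when May 1 is one of Friday/Thursday/Wednesday.
May 1 by year: 1951:Tue 1952:Thu✓ 1953:Fri✓ 1954:Sat 1955:Sun 1956:Tue 1957:Wed✓ 1958:Thu✓ 1959:Fri✓ 1960:Sun 1961:Mon 1962:Tue 1963:Wed✓ 1964:Fri✓ 1965:Sat …(14 more)… 1980:Thu✓ 1981:Fri✓ 1982:Sat 1983:Sun 1984:Tue 1985:Wed✓ 1986:Thu✓ 1987:Fri✓ 1988:Sun 1989:Mon 1990:Tue 1991:Wed✓ 1992:Fri✓ 1993:Sat 1994:Sun
Years with five Fridays: 1952, 1953, 1957, 1958, 1959, 1963, 1964, 1968, 1969, 1970, 1974, 1975, 1980, 1981, 1985, 1986, 1987, 1991, 1992 → 19.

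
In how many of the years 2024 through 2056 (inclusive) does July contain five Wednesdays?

July has 31 days; it has five Wednesdays when Wednesday falls among the first (month-length − 28) days — i.e. when July 1 is one of Wednesday/Tuesday/Monday.
July 1 by year: 2024:Mon✓ 2025:Tue✓ 2026:Wed✓ 2027:Thu 2028:Sat 2029:Sun 2030:Mon✓ 2031:Tue✓ 2032:Thu 2033:Fri 2034:Sat 2035:Sun 2036:Tue✓ 2037:Wed✓ 2038:Thu …(3 more)… 2042:Tue✓ 2043:Wed✓ 2044:Fri 2045:Sat 2046:Sun 2047:Mon✓ 2048:Wed✓ 2049:Thu 2050:Fri 2051:Sat 2052:Mon✓ 2053:Tue✓ 2054:Wed✓ 2055:Thu 2056:Sat
Years with five Wednesdays: 2024, 2025, 2026, 2030, 2031, 2036, 2037, 2041, 2042, 2043, 2047, 2048, 2052, 2053, 2054 → 15.

15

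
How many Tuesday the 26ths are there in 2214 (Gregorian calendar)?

Check the 26th of each month of 2214: Jan 26: Wed, Feb 26: Sat, Mar 26: Sat, Apr 26: Tue, May 26: Thu, Jun 26: Sun, Jul 26: Tue, Aug 26: Fri, Sep 26: Mon, Oct 26: Wed, Nov 26: Sat, Dec 26: Mon.
Tuesday occurs in April, July — 2 months.

2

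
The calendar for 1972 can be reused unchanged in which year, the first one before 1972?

Two years share a calendar iff Jan 1 falls on the same weekday and both are leap or both are common. 1972: Jan 1 is Saturday, leap year.
1971: Jan 1 Friday, common
1970: Jan 1 Thursday, common
1969: Jan 1 Wednesday, common
1968: Jan 1 Monday, leap
1967: Jan 1 Sunday, common
1966: Jan 1 Saturday, common
1965: Jan 1 Friday, common
1964: Jan 1 Wednesday, leap
1963: Jan 1 Tuesday, common
1962: Jan 1 Monday, common
1961: Jan 1 Sunday, common
1960: Jan 1 Friday, leap
1959: Jan 1 Thursday, common
1958: Jan 1 Wednesday, common
1957: Jan 1 Tuesday, common
1956: Jan 1 Sunday, leap
1955: Jan 1 Saturday, common
1954: Jan 1 Friday, common
1953: Jan 1 Thursday, common
1952: Jan 1 Tuesday, leap
1951: Jan 1 Monday, common
1950: Jan 1 Sunday, common
1949: Jan 1 Saturday, common
1948: Jan 1 Thursday, leap
1947: Jan 1 Wednesday, common
1946: Jan 1 Tuesday, common
1945: Jan 1 Monday, common
1944: Jan 1 Saturday, leap
1944 matches on both conditions.

1944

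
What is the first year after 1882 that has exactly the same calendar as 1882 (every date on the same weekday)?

Two years share a calendar iff Jan 1 falls on the same weekday and both are leap or both are common. 1882: Jan 1 is Sunday, common year.
1883: Jan 1 Monday, common
1884: Jan 1 Tuesday, leap
1885: Jan 1 Thursday, common
1886: Jan 1 Friday, common
1887: Jan 1 Saturday, common
1888: Jan 1 Sunday, leap
1889: Jan 1 Tuesday, common
1890: Jan 1 Wednesday, common
1891: Jan 1 Thursday, common
1892: Jan 1 Friday, leap
1893: Jan 1 Sunday, common
1893 matches on both conditions.

1893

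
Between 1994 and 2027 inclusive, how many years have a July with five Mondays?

14

July has 31 days; it has five Mondays when Monday falls among the first (month-length − 28) days — i.e. when July 1 is one of Monday/Sunday/Saturday.
July 1 by year: 1994:Fri 1995:Sat✓ 1996:Mon✓ 1997:Tue 1998:Wed 1999:Thu 2000:Sat✓ 2001:Sun✓ 2002:Mon✓ 2003:Tue 2004:Thu 2005:Fri 2006:Sat✓ 2007:Sun✓ 2008:Tue …(4 more)… 2013:Mon✓ 2014:Tue 2015:Wed 2016:Fri 2017:Sat✓ 2018:Sun✓ 2019:Mon✓ 2020:Wed 2021:Thu 2022:Fri 2023:Sat✓ 2024:Mon✓ 2025:Tue 2026:Wed 2027:Thu
Years with five Mondays: 1995, 1996, 2000, 2001, 2002, 2006, 2007, 2012, 2013, 2017, 2018, 2019, 2023, 2024 → 14.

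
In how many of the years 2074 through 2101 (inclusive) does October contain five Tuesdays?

October has 31 days; it has five Tuesdays when Tuesday falls among the first (month-length − 28) days — i.e. when October 1 is one of Tuesday/Monday/Sunday.
October 1 by year: 2074:Mon✓ 2075:Tue✓ 2076:Thu 2077:Fri 2078:Sat 2079:Sun✓ 2080:Tue✓ 2081:Wed 2082:Thu 2083:Fri 2084:Sun✓ 2085:Mon✓ 2086:Tue✓ 2087:Wed 2088:Fri 2089:Sat 2090:Sun✓ 2091:Mon✓ 2092:Wed 2093:Thu 2094:Fri 2095:Sat 2096:Mon✓ 2097:Tue✓ 2098:Wed 2099:Thu 2100:Fri 2101:Sat
Years with five Tuesdays: 2074, 2075, 2079, 2080, 2084, 2085, 2086, 2090, 2091, 2096, 2097 → 11.

11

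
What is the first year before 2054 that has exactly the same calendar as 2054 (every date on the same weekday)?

2043

Two years share a calendar iff Jan 1 falls on the same weekday and both are leap or both are common. 2054: Jan 1 is Thursday, common year.
2053: Jan 1 Wednesday, common
2052: Jan 1 Monday, leap
2051: Jan 1 Sunday, common
2050: Jan 1 Saturday, common
2049: Jan 1 Friday, common
2048: Jan 1 Wednesday, leap
2047: Jan 1 Tuesday, common
2046: Jan 1 Monday, common
2045: Jan 1 Sunday, common
2044: Jan 1 Friday, leap
2043: Jan 1 Thursday, common
2043 matches on both conditions.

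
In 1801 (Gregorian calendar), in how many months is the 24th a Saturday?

Check the 24th of each month of 1801: Jan 24: Sat, Feb 24: Tue, Mar 24: Tue, Apr 24: Fri, May 24: Sun, Jun 24: Wed, Jul 24: Fri, Aug 24: Mon, Sep 24: Thu, Oct 24: Sat, Nov 24: Tue, Dec 24: Thu.
Saturday occurs in January, October — 2 months.

2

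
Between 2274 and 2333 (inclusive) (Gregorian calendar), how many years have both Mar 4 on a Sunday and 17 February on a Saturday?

7

Check each year's weekday for Mar 4 and 17 February:
  2274: Wed/Tue  2275: Thu/Wed  2276: Sat/Thu  2277: Sun/Sat ✓  2278: Mon/Sun  2279: Tue/Mon  2280: Thu/Tue  2281: Fri/Thu  2282: Sat/Fri  2283: Sun/Sat ✓  2284: Tue/Sun  2285: Wed/Tue  2286: Thu/Wed  2287: Fri/Thu  …(32 more)…  2320: Thu/Tue  2321: Fri/Thu  2322: Sat/Fri  2323: Sun/Sat ✓  2324: Tue/Sun  2325: Wed/Tue  2326: Thu/Wed  2327: Fri/Thu  2328: Sun/Fri  2329: Mon/Sun  2330: Tue/Mon  2331: Wed/Tue  2332: Fri/Wed  2333: Sat/Fri
Both conditions hold in: 2277, 2283, 2294, 2300, 2306, 2317, 2323 — 7.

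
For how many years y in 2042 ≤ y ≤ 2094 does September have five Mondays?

15

September has 30 days; it has five Mondays when Monday falls among the first (month-length − 28) days — i.e. when September 1 is one of Monday/Sunday.
September 1 by year: 2042:Mon✓ 2043:Tue 2044:Thu 2045:Fri 2046:Sat 2047:Sun✓ 2048:Tue 2049:Wed 2050:Thu 2051:Fri 2052:Sun✓ 2053:Mon✓ 2054:Tue 2055:Wed 2056:Fri …(23 more)… 2080:Sun✓ 2081:Mon✓ 2082:Tue 2083:Wed 2084:Fri 2085:Sat 2086:Sun✓ 2087:Mon✓ 2088:Wed 2089:Thu 2090:Fri 2091:Sat 2092:Mon✓ 2093:Tue 2094:Wed
Years with five Mondays: 2042, 2047, 2052, 2053, 2058, 2059, 2064, 2069, 2070, 2075, 2080, 2081, 2086, 2087, 2092 → 15.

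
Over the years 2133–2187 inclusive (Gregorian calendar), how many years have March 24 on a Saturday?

8

Track March 24's weekday year by year (advancing +1, or +2 across a Feb 29):
  2133: Tue  2134: Wed (+1)  2135: Thu (+1)  2136: Sat (+2) ✓  2137: Sun (+1)
  2138: Mon (+1)  2139: Tue (+1)  2140: Thu (+2)  2141: Fri (+1)  2142: Sat (+1) ✓
  2143: Sun (+1)  2144: Tue (+2)  2145: Wed (+1)  2146: Thu (+1)  … (27 more years) …
  2174: Thu (+1)  2175: Fri (+1)  2176: Sun (+2)  2177: Mon (+1)  2178: Tue (+1)
  2179: Wed (+1)  2180: Fri (+2)  2181: Sat (+1) ✓  2182: Sun (+1)  2183: Mon (+1)
  2184: Wed (+2)  2185: Thu (+1)  2186: Fri (+1)  2187: Sat (+1) ✓
Saturday years: 2136, 2142, 2153, 2159, 2164, 2170, 2181, 2187 — 8 in total.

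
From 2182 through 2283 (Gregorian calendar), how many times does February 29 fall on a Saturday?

Leap years in 2182–2283: 24 of them.
Feb 29 weekday advances by 5 (mod 7) from one leap year to the next four years later (or differs when a century non-leap intervenes).
Leap-day weekdays: 2184:Sun 2188:Fri 2192:Wed 2196:Mon 2204:Wed 2208:Mon 2212:Sat✓ 2216:Thu 2220:Tue 2224:Sun 2228:Fri 2232:Wed 2236:Mon 2240:Sat✓ 2244:Thu 2248:Tue 2252:Sun 2256:Fri 2260:Wed 2264:Mon 2268:Sat✓ 2272:Thu 2276:Tue 2280:Sun
Saturday: 2212, 2240, 2268 → 3.

3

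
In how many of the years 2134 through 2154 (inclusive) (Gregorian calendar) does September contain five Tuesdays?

5

September has 30 days; it has five Tuesdays when Tuesday falls among the first (month-length − 28) days — i.e. when September 1 is one of Tuesday/Monday.
September 1 by year: 2134:Wed 2135:Thu 2136:Sat 2137:Sun 2138:Mon✓ 2139:Tue✓ 2140:Thu 2141:Fri 2142:Sat 2143:Sun 2144:Tue✓ 2145:Wed 2146:Thu 2147:Fri 2148:Sun 2149:Mon✓ 2150:Tue✓ 2151:Wed 2152:Fri 2153:Sat 2154:Sun
Years with five Tuesdays: 2138, 2139, 2144, 2149, 2150 → 5.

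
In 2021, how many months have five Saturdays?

A month of length L has five Saturdays iff its first Saturday is on day ≤ L−28 (so day 1–3 in a 31-day month, 1–2 in a 30-day month, day 1 in a leap February).
Checking each month of 2021: Jan starts Fri (31d) ✓; Feb starts Mon (28d); Mar starts Mon (31d); Apr starts Thu (30d); May starts Sat (31d) ✓; Jun starts Tue (30d); Jul starts Thu (31d) ✓; Aug starts Sun (31d); Sep starts Wed (30d); Oct starts Fri (31d) ✓; Nov starts Mon (30d); Dec starts Wed (31d).
Five-Saturday months: January, May, July, October → 4.

4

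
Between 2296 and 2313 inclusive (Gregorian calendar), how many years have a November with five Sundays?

November has 30 days; it has five Sundays when Sunday falls among the first (month-length − 28) days — i.e. when November 1 is one of Sunday/Saturday.
November 1 by year: 2296:Sun✓ 2297:Mon 2298:Tue 2299:Wed 2300:Thu 2301:Fri 2302:Sat✓ 2303:Sun✓ 2304:Tue 2305:Wed 2306:Thu 2307:Fri 2308:Sun✓ 2309:Mon 2310:Tue 2311:Wed 2312:Fri 2313:Sat✓
Years with five Sundays: 2296, 2302, 2303, 2308, 2313 → 5.

5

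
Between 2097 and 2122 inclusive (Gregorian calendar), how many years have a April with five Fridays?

7

April has 30 days; it has five Fridays when Friday falls among the first (month-length − 28) days — i.e. when April 1 is one of Friday/Thursday.
April 1 by year: 2097:Mon 2098:Tue 2099:Wed 2100:Thu✓ 2101:Fri✓ 2102:Sat 2103:Sun 2104:Tue 2105:Wed 2106:Thu✓ 2107:Fri✓ 2108:Sun 2109:Mon 2110:Tue 2111:Wed 2112:Fri✓ 2113:Sat 2114:Sun 2115:Mon 2116:Wed 2117:Thu✓ 2118:Fri✓ 2119:Sat 2120:Mon 2121:Tue 2122:Wed
Years with five Fridays: 2100, 2101, 2106, 2107, 2112, 2117, 2118 → 7.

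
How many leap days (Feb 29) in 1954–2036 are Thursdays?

3

Leap years in 1954–2036: 21 of them.
Feb 29 weekday advances by 5 (mod 7) from one leap year to the next four years later (or differs when a century non-leap intervenes).
Leap-day weekdays: 1956:Wed 1960:Mon 1964:Sat 1968:Thu✓ 1972:Tue 1976:Sun 1980:Fri 1984:Wed 1988:Mon 1992:Sat 1996:Thu✓ 2000:Tue 2004:Sun 2008:Fri 2012:Wed 2016:Mon 2020:Sat 2024:Thu✓ 2028:Tue 2032:Sun 2036:Fri
Thursday: 1968, 1996, 2024 → 3.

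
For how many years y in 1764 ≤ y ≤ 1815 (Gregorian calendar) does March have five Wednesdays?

March has 31 days; it has five Wednesdays when Wednesday falls among the first (month-length − 28) days — i.e. when March 1 is one of Wednesday/Tuesday/Monday.
March 1 by year: 1764:Thu 1765:Fri 1766:Sat 1767:Sun 1768:Tue✓ 1769:Wed✓ 1770:Thu 1771:Fri 1772:Sun 1773:Mon✓ 1774:Tue✓ 1775:Wed✓ 1776:Fri 1777:Sat 1778:Sun …(22 more)… 1801:Sun 1802:Mon✓ 1803:Tue✓ 1804:Thu 1805:Fri 1806:Sat 1807:Sun 1808:Tue✓ 1809:Wed✓ 1810:Thu 1811:Fri 1812:Sun 1813:Mon✓ 1814:Tue✓ 1815:Wed✓
Years with five Wednesdays: 1768, 1769, 1773, 1774, 1775, 1779, 1780, 1784, 1785, 1786, 1790, 1791, 1796, 1797, 1802, 1803, 1808, 1809, 1813, 1814, 1815 → 21.

21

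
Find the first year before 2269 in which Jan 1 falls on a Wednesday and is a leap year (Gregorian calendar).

Jan 1 advances by 2 weekdays after a leap year and by 1 after a common year.
2269: Jan 1 is Friday.
2268: Wednesday (leap)
2268 begins on a Wednesday and is a leap year.

2268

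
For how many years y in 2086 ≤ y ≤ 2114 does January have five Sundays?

January has 31 days; it has five Sundays when Sunday falls among the first (month-length − 28) days — i.e. when January 1 is one of Sunday/Saturday/Friday.
January 1 by year: 2086:Tue 2087:Wed 2088:Thu 2089:Sat✓ 2090:Sun✓ 2091:Mon 2092:Tue 2093:Thu 2094:Fri✓ 2095:Sat✓ 2096:Sun✓ 2097:Tue 2098:Wed 2099:Thu 2100:Fri✓ 2101:Sat✓ 2102:Sun✓ 2103:Mon 2104:Tue 2105:Thu 2106:Fri✓ 2107:Sat✓ 2108:Sun✓ 2109:Tue 2110:Wed 2111:Thu 2112:Fri✓ 2113:Sun✓ 2114:Mon
Years with five Sundays: 2089, 2090, 2094, 2095, 2096, 2100, 2101, 2102, 2106, 2107, 2108, 2112, 2113 → 13.

13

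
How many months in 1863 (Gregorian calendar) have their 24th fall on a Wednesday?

1

Check the 24th of each month of 1863: Jan 24: Sat, Feb 24: Tue, Mar 24: Tue, Apr 24: Fri, May 24: Sun, Jun 24: Wed, Jul 24: Fri, Aug 24: Mon, Sep 24: Thu, Oct 24: Sat, Nov 24: Tue, Dec 24: Thu.
Wednesday occurs in June — 1 month.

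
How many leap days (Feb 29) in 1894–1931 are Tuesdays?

1

Leap years in 1894–1931: 8 of them.
Feb 29 weekday advances by 5 (mod 7) from one leap year to the next four years later (or differs when a century non-leap intervenes).
Leap-day weekdays: 1896:Sat 1904:Mon 1908:Sat 1912:Thu 1916:Tue✓ 1920:Sun 1924:Fri 1928:Wed
Tuesday: 1916 → 1.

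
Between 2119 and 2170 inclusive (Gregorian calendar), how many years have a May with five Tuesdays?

May has 31 days; it has five Tuesdays when Tuesday falls among the first (month-length − 28) days — i.e. when May 1 is one of Tuesday/Monday/Sunday.
May 1 by year: 2119:Mon✓ 2120:Wed 2121:Thu 2122:Fri 2123:Sat 2124:Mon✓ 2125:Tue✓ 2126:Wed 2127:Thu 2128:Sat 2129:Sun✓ 2130:Mon✓ 2131:Tue✓ 2132:Thu 2133:Fri …(22 more)… 2156:Sat 2157:Sun✓ 2158:Mon✓ 2159:Tue✓ 2160:Thu 2161:Fri 2162:Sat 2163:Sun✓ 2164:Tue✓ 2165:Wed 2166:Thu 2167:Fri 2168:Sun✓ 2169:Mon✓ 2170:Tue✓
Years with five Tuesdays: 2119, 2124, 2125, 2129, 2130, 2131, 2135, 2136, 2140, 2141, 2142, 2146, 2147, 2152, 2153, 2157, 2158, 2159, 2163, 2164, 2168, 2169, 2170 → 23.

23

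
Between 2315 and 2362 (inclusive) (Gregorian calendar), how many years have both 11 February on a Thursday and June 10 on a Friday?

Check each year's weekday for 11 February and June 10:
  2315: Thu/Thu  2316: Fri/Sat  2317: Sun/Sun  2318: Mon/Mon  2319: Tue/Tue  2320: Wed/Thu  2321: Fri/Fri  2322: Sat/Sat  2323: Sun/Sun  2324: Mon/Tue  2325: Wed/Wed  2326: Thu/Thu  2327: Fri/Fri  2328: Sat/Sun  …(20 more)…  2349: Fri/Fri  2350: Sat/Sat  2351: Sun/Sun  2352: Mon/Tue  2353: Wed/Wed  2354: Thu/Thu  2355: Fri/Fri  2356: Sat/Sun  2357: Mon/Mon  2358: Tue/Tue  2359: Wed/Wed  2360: Thu/Fri ✓  2361: Sat/Sat  2362: Sun/Sun
Both conditions hold in: 2332, 2360 — 2.

2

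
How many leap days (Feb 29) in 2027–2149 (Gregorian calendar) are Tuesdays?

4

Leap years in 2027–2149: 30 of them.
Feb 29 weekday advances by 5 (mod 7) from one leap year to the next four years later (or differs when a century non-leap intervenes).
Leap-day weekdays: 2028:Tue✓ 2032:Sun 2036:Fri 2040:Wed 2044:Mon 2048:Sat 2052:Thu 2056:Tue✓ 2060:Sun 2064:Fri 2068:Wed 2072:Mon 2076:Sat …(4 more)… 2096:Wed 2104:Fri 2108:Wed 2112:Mon 2116:Sat 2120:Thu 2124:Tue✓ 2128:Sun 2132:Fri 2136:Wed 2140:Mon 2144:Sat 2148:Thu
Tuesday: 2028, 2056, 2084, 2124 → 4.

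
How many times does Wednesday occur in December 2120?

4

December 2120 has 31 days and begins on Sunday.
The first Wednesday is December 4.
Wednesdays fall on 4, 11, 18, 25 — that's 4.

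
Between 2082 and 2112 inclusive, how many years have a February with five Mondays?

1

February has 28 days (29 in leap years); it has five Mondays when Monday falls among the first (month-length − 28) days — i.e. when February 1 is Monday in a leap year (never in a common year).
February 1 by year: 2082:Sun 2083:Mon 2084:Tue 2085:Thu 2086:Fri 2087:Sat 2088:Sun 2089:Tue 2090:Wed 2091:Thu 2092:Fri 2093:Sun 2094:Mon 2095:Tue 2096:Wed 2097:Fri 2098:Sat 2099:Sun 2100:Mon 2101:Tue 2102:Wed 2103:Thu 2104:Fri 2105:Sun 2106:Mon 2107:Tue 2108:Wed 2109:Fri 2110:Sat 2111:Sun 2112:Mon✓
Years with five Mondays: 2112 → 1.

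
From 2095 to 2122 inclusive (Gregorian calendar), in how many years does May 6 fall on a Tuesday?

4

Track May 6's weekday year by year (advancing +1, or +2 across a Feb 29):
  2095: Fri  2096: Sun (+2)  2097: Mon (+1)  2098: Tue (+1) ✓  2099: Wed (+1)
  2100: Thu (+1)  2101: Fri (+1)  2102: Sat (+1)  2103: Sun (+1)  2104: Tue (+2) ✓
  2105: Wed (+1)  2106: Thu (+1)  2107: Fri (+1)  2108: Sun (+2)  2109: Mon (+1)
  2110: Tue (+1) ✓  2111: Wed (+1)  2112: Fri (+2)  2113: Sat (+1)  2114: Sun (+1)
  2115: Mon (+1)  2116: Wed (+2)  2117: Thu (+1)  2118: Fri (+1)  2119: Sat (+1)
  2120: Mon (+2)  2121: Tue (+1) ✓  2122: Wed (+1)
Tuesday years: 2098, 2104, 2110, 2121 — 4 in total.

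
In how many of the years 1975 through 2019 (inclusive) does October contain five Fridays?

19

October has 31 days; it has five Fridays when Friday falls among the first (month-length − 28) days — i.e. when October 1 is one of Friday/Thursday/Wednesday.
October 1 by year: 1975:Wed✓ 1976:Fri✓ 1977:Sat 1978:Sun 1979:Mon 1980:Wed✓ 1981:Thu✓ 1982:Fri✓ 1983:Sat 1984:Mon 1985:Tue 1986:Wed✓ 1987:Thu✓ 1988:Sat 1989:Sun …(15 more)… 2005:Sat 2006:Sun 2007:Mon 2008:Wed✓ 2009:Thu✓ 2010:Fri✓ 2011:Sat 2012:Mon 2013:Tue 2014:Wed✓ 2015:Thu✓ 2016:Sat 2017:Sun 2018:Mon 2019:Tue
Years with five Fridays: 1975, 1976, 1980, 1981, 1982, 1986, 1987, 1992, 1993, 1997, 1998, 1999, 2003, 2004, 2008, 2009, 2010, 2014, 2015 → 19.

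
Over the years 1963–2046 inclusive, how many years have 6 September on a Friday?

12

Track 6 September's weekday year by year (advancing +1, or +2 across a Feb 29):
  1963: Fri ✓  1964: Sun (+2)  1965: Mon (+1)  1966: Tue (+1)  1967: Wed (+1)
  1968: Fri (+2) ✓  1969: Sat (+1)  1970: Sun (+1)  1971: Mon (+1)  1972: Wed (+2)
  1973: Thu (+1)  1974: Fri (+1) ✓  1975: Sat (+1)  1976: Mon (+2)  … (56 more years) …
  2033: Tue (+1)  2034: Wed (+1)  2035: Thu (+1)  2036: Sat (+2)  2037: Sun (+1)
  2038: Mon (+1)  2039: Tue (+1)  2040: Thu (+2)  2041: Fri (+1) ✓  2042: Sat (+1)
  2043: Sun (+1)  2044: Tue (+2)  2045: Wed (+1)  2046: Thu (+1)
Friday years: 1963, 1968, 1974, 1985, 1991, 1996, 2002, 2013, 2019, 2024, 2030, 2041 — 12 in total.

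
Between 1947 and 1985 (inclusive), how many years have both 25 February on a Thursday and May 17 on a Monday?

4

Check each year's weekday for 25 February and May 17:
  1947: Tue/Sat  1948: Wed/Mon  1949: Fri/Tue  1950: Sat/Wed  1951: Sun/Thu  1952: Mon/Sat  1953: Wed/Sun  1954: Thu/Mon ✓  1955: Fri/Tue  1956: Sat/Thu  1957: Mon/Fri  1958: Tue/Sat  1959: Wed/Sun  1960: Thu/Tue  …(11 more)…  1972: Fri/Wed  1973: Sun/Thu  1974: Mon/Fri  1975: Tue/Sat  1976: Wed/Mon  1977: Fri/Tue  1978: Sat/Wed  1979: Sun/Thu  1980: Mon/Sat  1981: Wed/Sun  1982: Thu/Mon ✓  1983: Fri/Tue  1984: Sat/Thu  1985: Mon/Fri
Both conditions hold in: 1954, 1965, 1971, 1982 — 4.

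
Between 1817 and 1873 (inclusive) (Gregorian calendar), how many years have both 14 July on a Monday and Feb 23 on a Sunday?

Check each year's weekday for 14 July and Feb 23:
  1817: Mon/Sun ✓  1818: Tue/Mon  1819: Wed/Tue  1820: Fri/Wed  1821: Sat/Fri  1822: Sun/Sat  1823: Mon/Sun ✓  1824: Wed/Mon  1825: Thu/Wed  1826: Fri/Thu  1827: Sat/Fri  1828: Mon/Sat  1829: Tue/Mon  1830: Wed/Tue  …(29 more)…  1860: Sat/Thu  1861: Sun/Sat  1862: Mon/Sun ✓  1863: Tue/Mon  1864: Thu/Tue  1865: Fri/Thu  1866: Sat/Fri  1867: Sun/Sat  1868: Tue/Sun  1869: Wed/Tue  1870: Thu/Wed  1871: Fri/Thu  1872: Sun/Fri  1873: Mon/Sun ✓
Both conditions hold in: 1817, 1823, 1834, 1845, 1851, 1862, 1873 — 7.

7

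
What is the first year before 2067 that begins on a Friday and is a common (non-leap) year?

2066

Jan 1 advances by 2 weekdays after a leap year and by 1 after a common year.
2067: Jan 1 is Saturday.
2066: Friday
2066 begins on a Friday and is a common year.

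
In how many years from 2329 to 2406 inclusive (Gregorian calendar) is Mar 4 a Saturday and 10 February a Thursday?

Check each year's weekday for Mar 4 and 10 February:
  2329: Mon/Sun  2330: Tue/Mon  2331: Wed/Tue  2332: Fri/Wed  2333: Sat/Fri  2334: Sun/Sat  2335: Mon/Sun  2336: Wed/Mon  2337: Thu/Wed  2338: Fri/Thu  2339: Sat/Fri  2340: Mon/Sat  2341: Tue/Mon  2342: Wed/Tue  …(50 more)…  2393: Thu/Wed  2394: Fri/Thu  2395: Sat/Fri  2396: Mon/Sat  2397: Tue/Mon  2398: Wed/Tue  2399: Thu/Wed  2400: Sat/Thu ✓  2401: Sun/Sat  2402: Mon/Sun  2403: Tue/Mon  2404: Thu/Tue  2405: Fri/Thu  2406: Sat/Fri
Both conditions hold in: 2344, 2372, 2400 — 3.

3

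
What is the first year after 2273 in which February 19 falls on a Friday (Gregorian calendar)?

2275

From one year to the next, a fixed date's weekday advances by 1, or by 2 when a Feb 29 lies between the two dates.
2273: February 19 is Wednesday.
2274: Thursday (+1)
2275: Friday (+1)
February 19 falls on a Friday in 2275.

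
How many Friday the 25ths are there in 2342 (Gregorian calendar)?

2

Check the 25th of each month of 2342: Jan 25: Sun, Feb 25: Wed, Mar 25: Wed, Apr 25: Sat, May 25: Mon, Jun 25: Thu, Jul 25: Sat, Aug 25: Tue, Sep 25: Fri, Oct 25: Sun, Nov 25: Wed, Dec 25: Fri.
Friday occurs in September, December — 2 months.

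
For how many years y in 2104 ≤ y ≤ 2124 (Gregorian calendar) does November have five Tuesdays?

6

November has 30 days; it has five Tuesdays when Tuesday falls among the first (month-length − 28) days — i.e. when November 1 is one of Tuesday/Monday.
November 1 by year: 2104:Sat 2105:Sun 2106:Mon✓ 2107:Tue✓ 2108:Thu 2109:Fri 2110:Sat 2111:Sun 2112:Tue✓ 2113:Wed 2114:Thu 2115:Fri 2116:Sun 2117:Mon✓ 2118:Tue✓ 2119:Wed 2120:Fri 2121:Sat 2122:Sun 2123:Mon✓ 2124:Wed
Years with five Tuesdays: 2106, 2107, 2112, 2117, 2118, 2123 → 6.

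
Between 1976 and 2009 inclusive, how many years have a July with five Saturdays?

July has 31 days; it has five Saturdays when Saturday falls among the first (month-length − 28) days — i.e. when July 1 is one of Saturday/Friday/Thursday.
July 1 by year: 1976:Thu✓ 1977:Fri✓ 1978:Sat✓ 1979:Sun 1980:Tue 1981:Wed 1982:Thu✓ 1983:Fri✓ 1984:Sun 1985:Mon 1986:Tue 1987:Wed 1988:Fri✓ 1989:Sat✓ 1990:Sun …(4 more)… 1995:Sat✓ 1996:Mon 1997:Tue 1998:Wed 1999:Thu✓ 2000:Sat✓ 2001:Sun 2002:Mon 2003:Tue 2004:Thu✓ 2005:Fri✓ 2006:Sat✓ 2007:Sun 2008:Tue 2009:Wed
Years with five Saturdays: 1976, 1977, 1978, 1982, 1983, 1988, 1989, 1993, 1994, 1995, 1999, 2000, 2004, 2005, 2006 → 15.

15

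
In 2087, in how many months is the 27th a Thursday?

3

Check the 27th of each month of 2087: Jan 27: Mon, Feb 27: Thu, Mar 27: Thu, Apr 27: Sun, May 27: Tue, Jun 27: Fri, Jul 27: Sun, Aug 27: Wed, Sep 27: Sat, Oct 27: Mon, Nov 27: Thu, Dec 27: Sat.
Thursday occurs in February, March, November — 3 months.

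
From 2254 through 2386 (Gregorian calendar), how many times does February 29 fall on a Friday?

5

Leap years in 2254–2386: 32 of them.
Feb 29 weekday advances by 5 (mod 7) from one leap year to the next four years later (or differs when a century non-leap intervenes).
Leap-day weekdays: 2256:Fri✓ 2260:Wed 2264:Mon 2268:Sat 2272:Thu 2276:Tue 2280:Sun 2284:Fri✓ 2288:Wed 2292:Mon 2296:Sat 2304:Mon 2308:Sat …(6 more)… 2336:Sat 2340:Thu 2344:Tue 2348:Sun 2352:Fri✓ 2356:Wed 2360:Mon 2364:Sat 2368:Thu 2372:Tue 2376:Sun 2380:Fri✓ 2384:Wed
Friday: 2256, 2284, 2324, 2352, 2380 → 5.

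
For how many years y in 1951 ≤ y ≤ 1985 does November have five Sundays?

November has 30 days; it has five Sundays when Sunday falls among the first (month-length − 28) days — i.e. when November 1 is one of Sunday/Saturday.
November 1 by year: 1951:Thu 1952:Sat✓ 1953:Sun✓ 1954:Mon 1955:Tue 1956:Thu 1957:Fri 1958:Sat✓ 1959:Sun✓ 1960:Tue 1961:Wed 1962:Thu 1963:Fri 1964:Sun✓ 1965:Mon …(5 more)… 1971:Mon 1972:Wed 1973:Thu 1974:Fri 1975:Sat✓ 1976:Mon 1977:Tue 1978:Wed 1979:Thu 1980:Sat✓ 1981:Sun✓ 1982:Mon 1983:Tue 1984:Thu 1985:Fri
Years with five Sundays: 1952, 1953, 1958, 1959, 1964, 1969, 1970, 1975, 1980, 1981 → 10.

10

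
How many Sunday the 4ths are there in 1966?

2

Check the 4th of each month of 1966: Jan 4: Tue, Feb 4: Fri, Mar 4: Fri, Apr 4: Mon, May 4: Wed, Jun 4: Sat, Jul 4: Mon, Aug 4: Thu, Sep 4: Sun, Oct 4: Tue, Nov 4: Fri, Dec 4: Sun.
Sunday occurs in September, December — 2 months.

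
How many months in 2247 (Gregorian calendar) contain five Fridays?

A month of length L has five Fridays iff its first Friday is on day ≤ L−28 (so day 1–3 in a 31-day month, 1–2 in a 30-day month, day 1 in a leap February).
Checking each month of 2247: Jan starts Fri (31d) ✓; Feb starts Mon (28d); Mar starts Mon (31d); Apr starts Thu (30d) ✓; May starts Sat (31d); Jun starts Tue (30d); Jul starts Thu (31d) ✓; Aug starts Sun (31d); Sep starts Wed (30d); Oct starts Fri (31d) ✓; Nov starts Mon (30d); Dec starts Wed (31d) ✓.
Five-Friday months: January, April, July, October, December → 5.

5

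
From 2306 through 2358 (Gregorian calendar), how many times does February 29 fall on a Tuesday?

2

Leap years in 2306–2358: 13 of them.
Feb 29 weekday advances by 5 (mod 7) from one leap year to the next four years later (or differs when a century non-leap intervenes).
Leap-day weekdays: 2308:Sat 2312:Thu 2316:Tue✓ 2320:Sun 2324:Fri 2328:Wed 2332:Mon 2336:Sat 2340:Thu 2344:Tue✓ 2348:Sun 2352:Fri 2356:Wed
Tuesday: 2316, 2344 → 2.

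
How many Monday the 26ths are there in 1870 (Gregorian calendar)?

2

Check the 26th of each month of 1870: Jan 26: Wed, Feb 26: Sat, Mar 26: Sat, Apr 26: Tue, May 26: Thu, Jun 26: Sun, Jul 26: Tue, Aug 26: Fri, Sep 26: Mon, Oct 26: Wed, Nov 26: Sat, Dec 26: Mon.
Monday occurs in September, December — 2 months.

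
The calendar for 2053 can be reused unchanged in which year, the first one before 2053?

2042

Two years share a calendar iff Jan 1 falls on the same weekday and both are leap or both are common. 2053: Jan 1 is Wednesday, common year.
2052: Jan 1 Monday, leap
2051: Jan 1 Sunday, common
2050: Jan 1 Saturday, common
2049: Jan 1 Friday, common
2048: Jan 1 Wednesday, leap
2047: Jan 1 Tuesday, common
2046: Jan 1 Monday, common
2045: Jan 1 Sunday, common
2044: Jan 1 Friday, leap
2043: Jan 1 Thursday, common
2042: Jan 1 Wednesday, common
2042 matches on both conditions.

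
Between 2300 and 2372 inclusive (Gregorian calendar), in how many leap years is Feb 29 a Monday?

Leap years in 2300–2372: 18 of them.
Feb 29 weekday advances by 5 (mod 7) from one leap year to the next four years later (or differs when a century non-leap intervenes).
Leap-day weekdays: 2304:Mon✓ 2308:Sat 2312:Thu 2316:Tue 2320:Sun 2324:Fri 2328:Wed 2332:Mon✓ 2336:Sat 2340:Thu 2344:Tue 2348:Sun 2352:Fri 2356:Wed 2360:Mon✓ 2364:Sat 2368:Thu 2372:Tue
Monday: 2304, 2332, 2360 → 3.

3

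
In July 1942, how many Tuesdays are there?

July 1942 has 31 days and begins on Wednesday.
The first Tuesday is July 7.
Tuesdays fall on 7, 14, 21, 28 — that's 4.

4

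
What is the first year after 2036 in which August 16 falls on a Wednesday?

2045

From one year to the next, a fixed date's weekday advances by 1, or by 2 when a Feb 29 lies between the two dates.
2036: August 16 is Saturday.
2037: Sunday (+1)
2038: Monday (+1)
2039: Tuesday (+1)
2040: Thursday (+2)
2041: Friday (+1)
2042: Saturday (+1)
2043: Sunday (+1)
2044: Tuesday (+2)
2045: Wednesday (+1)
August 16 falls on a Wednesday in 2045.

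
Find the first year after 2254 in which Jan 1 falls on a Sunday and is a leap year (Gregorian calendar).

2260

Jan 1 advances by 2 weekdays after a leap year and by 1 after a common year.
2254: Jan 1 is Sunday.
2255: Monday
2256: Tuesday (leap)
2257: Thursday
2258: Friday
2259: Saturday
2260: Sunday (leap)
2260 begins on a Sunday and is a leap year.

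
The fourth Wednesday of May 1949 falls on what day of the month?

25

May 1, 1949 is a Sunday, so the first Wednesday is the 4th.
The fourth Wednesday is 4 + 21 = 25.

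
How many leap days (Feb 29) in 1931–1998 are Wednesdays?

2

Leap years in 1931–1998: 17 of them.
Feb 29 weekday advances by 5 (mod 7) from one leap year to the next four years later (or differs when a century non-leap intervenes).
Leap-day weekdays: 1932:Mon 1936:Sat 1940:Thu 1944:Tue 1948:Sun 1952:Fri 1956:Wed✓ 1960:Mon 1964:Sat 1968:Thu 1972:Tue 1976:Sun 1980:Fri 1984:Wed✓ 1988:Mon 1992:Sat 1996:Thu
Wednesday: 1956, 1984 → 2.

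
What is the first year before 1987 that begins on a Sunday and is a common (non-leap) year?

1978

Jan 1 advances by 2 weekdays after a leap year and by 1 after a common year.
1987: Jan 1 is Thursday.
1986: Wednesday
1985: Tuesday
1984: Sunday (leap)
1983: Saturday
1982: Friday
1981: Thursday
1980: Tuesday (leap)
1979: Monday
1978: Sunday
1978 begins on a Sunday and is a common year.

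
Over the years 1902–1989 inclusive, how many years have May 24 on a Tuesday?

13

Track May 24's weekday year by year (advancing +1, or +2 across a Feb 29):
  1902: Sat  1903: Sun (+1)  1904: Tue (+2) ✓  1905: Wed (+1)  1906: Thu (+1)
  1907: Fri (+1)  1908: Sun (+2)  1909: Mon (+1)  1910: Tue (+1) ✓  1911: Wed (+1)
  1912: Fri (+2)  1913: Sat (+1)  1914: Sun (+1)  1915: Mon (+1)  … (60 more years) …
  1976: Mon (+2)  1977: Tue (+1) ✓  1978: Wed (+1)  1979: Thu (+1)  1980: Sat (+2)
  1981: Sun (+1)  1982: Mon (+1)  1983: Tue (+1) ✓  1984: Thu (+2)  1985: Fri (+1)
  1986: Sat (+1)  1987: Sun (+1)  1988: Tue (+2) ✓  1989: Wed (+1)
Tuesday years: 1904, 1910, 1921, 1927, 1932, 1938, 1949, 1955, 1960, 1966, 1977, 1983, 1988 — 13 in total.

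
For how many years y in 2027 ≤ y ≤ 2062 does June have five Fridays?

June has 30 days; it has five Fridays when Friday falls among the first (month-length − 28) days — i.e. when June 1 is one of Friday/Thursday.
June 1 by year: 2027:Tue 2028:Thu✓ 2029:Fri✓ 2030:Sat 2031:Sun 2032:Tue 2033:Wed 2034:Thu✓ 2035:Fri✓ 2036:Sun 2037:Mon 2038:Tue 2039:Wed 2040:Fri✓ 2041:Sat …(6 more)… 2048:Mon 2049:Tue 2050:Wed 2051:Thu✓ 2052:Sat 2053:Sun 2054:Mon 2055:Tue 2056:Thu✓ 2057:Fri✓ 2058:Sat 2059:Sun 2060:Tue 2061:Wed 2062:Thu✓
Years with five Fridays: 2028, 2029, 2034, 2035, 2040, 2045, 2046, 2051, 2056, 2057, 2062 → 11.

11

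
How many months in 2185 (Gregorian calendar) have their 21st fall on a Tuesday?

1

Check the 21st of each month of 2185: Jan 21: Fri, Feb 21: Mon, Mar 21: Mon, Apr 21: Thu, May 21: Sat, Jun 21: Tue, Jul 21: Thu, Aug 21: Sun, Sep 21: Wed, Oct 21: Fri, Nov 21: Mon, Dec 21: Wed.
Tuesday occurs in June — 1 month.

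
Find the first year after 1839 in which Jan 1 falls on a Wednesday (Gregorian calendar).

1840

Jan 1 advances by 2 weekdays after a leap year and by 1 after a common year.
1839: Jan 1 is Tuesday.
1840: Wednesday (leap)
1840 begins on a Wednesday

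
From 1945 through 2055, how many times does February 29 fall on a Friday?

4

Leap years in 1945–2055: 27 of them.
Feb 29 weekday advances by 5 (mod 7) from one leap year to the next four years later (or differs when a century non-leap intervenes).
Leap-day weekdays: 1948:Sun 1952:Fri✓ 1956:Wed 1960:Mon 1964:Sat 1968:Thu 1972:Tue 1976:Sun 1980:Fri✓ 1984:Wed 1988:Mon 1992:Sat 1996:Thu 2000:Tue 2004:Sun 2008:Fri✓ 2012:Wed 2016:Mon 2020:Sat 2024:Thu 2028:Tue 2032:Sun 2036:Fri✓ 2040:Wed 2044:Mon 2048:Sat 2052:Thu
Friday: 1952, 1980, 2008, 2036 → 4.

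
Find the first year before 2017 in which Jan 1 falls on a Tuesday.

Jan 1 advances by 2 weekdays after a leap year and by 1 after a common year.
2017: Jan 1 is Sunday.
2016: Friday (leap)
2015: Thursday
2014: Wednesday
2013: Tuesday
2013 begins on a Tuesday

2013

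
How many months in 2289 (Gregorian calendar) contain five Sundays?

A month of length L has five Sundays iff its first Sunday is on day ≤ L−28 (so day 1–3 in a 31-day month, 1–2 in a 30-day month, day 1 in a leap February).
Checking each month of 2289: Jan starts Tue (31d); Feb starts Fri (28d); Mar starts Fri (31d) ✓; Apr starts Mon (30d); May starts Wed (31d); Jun starts Sat (30d) ✓; Jul starts Mon (31d); Aug starts Thu (31d); Sep starts Sun (30d) ✓; Oct starts Tue (31d); Nov starts Fri (30d); Dec starts Sun (31d) ✓.
Five-Sunday months: March, June, September, December → 4.

4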